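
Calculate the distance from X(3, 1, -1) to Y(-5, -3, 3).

d = √[(x₂-x₁)² + (y₂-y₁)² + (z₂-z₁)²]
  = √[(-8)² + (-4)² + 4²]
  = √[64 + 16 + 16]
  = √96
  ≈ 9.798

9.798


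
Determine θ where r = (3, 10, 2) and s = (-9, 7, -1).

r·s = 3·(-9) + 10·7 + 2·(-1) = -27 + 70 - 2 = 41
|r| = √(3² + 10² + 2²) = √113 ≈ 10.63
|s| = √((-9)² + 7² + (-1)²) = √131 ≈ 11.45
cos θ = (r·s)/(|r||s|) = 41/(10.63·11.45) ≈ 0.337
θ = arccos(0.337) ≈ 70.31°

70.31°


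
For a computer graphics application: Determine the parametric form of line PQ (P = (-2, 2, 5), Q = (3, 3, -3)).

Direction vector d = Q - P = (3 + 2, 3 - 2, -3 - 5) = (5, 1, -8)
Parametric form r = P + t·d:
x = -2 + 5t, y = 2 + t, z = 5 - 8t

x = -2 + 5t, y = 2 + t, z = 5 - 8t


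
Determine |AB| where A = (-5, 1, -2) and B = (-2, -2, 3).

d = √[(x₂-x₁)² + (y₂-y₁)² + (z₂-z₁)²]
  = √[3² + (-3)² + 5²]
  = √[9 + 9 + 25]
  = √43
  ≈ 6.557

6.557


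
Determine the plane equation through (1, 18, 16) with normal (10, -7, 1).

The plane through P with normal n = (a, b, c) satisfies n·(r - P) = 0,
i.e. ax + by + cz = a·x₀ + b·y₀ + c·z₀.
d = 10·1 + (-7)·18 + 1·16
  = 10 - 126 + 16
  = -100
Equation: 10x - 7y + z = -100

10x - 7y + z = -100


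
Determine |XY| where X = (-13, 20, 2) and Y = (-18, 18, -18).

d = √[(x₂-x₁)² + (y₂-y₁)² + (z₂-z₁)²]
  = √[(-5)² + (-2)² + (-20)²]
  = √[25 + 4 + 400]
  = √429
  ≈ 20.71

20.71


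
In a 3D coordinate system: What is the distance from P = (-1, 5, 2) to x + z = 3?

distance = |a·x₀ + b·y₀ + c·z₀ - d| / √(a² + b² + c²)
  = |1·(-1) + 0·5 + 1·2 - 3| / √(1² + 0² + 1²)
  = |-1 + 0 + 2 - 3| / √(1 + 0 + 1)
  = |-2| / √2
  = 2 / 1.414
  ≈ 1.414

1.414


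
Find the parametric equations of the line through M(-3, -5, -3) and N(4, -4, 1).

Direction vector d = N - M = (4 + 3, -4 + 5, 1 + 3) = (7, 1, 4)
Parametric form r = M + t·d:
x = -3 + 7t, y = -5 + t, z = -3 + 4t

x = -3 + 7t, y = -5 + t, z = -3 + 4t


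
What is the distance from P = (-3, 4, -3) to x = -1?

distance = |a·x₀ + b·y₀ + c·z₀ - d| / √(a² + b² + c²)
  = |1·(-3) + 0·4 + 0·(-3) - (-1)| / √(1² + 0² + 0²)
  = |-3 + 0 + 0 + 1| / √(1 + 0 + 0)
  = |-2| / √1
  = 2 / 1
  ≈ 2

2


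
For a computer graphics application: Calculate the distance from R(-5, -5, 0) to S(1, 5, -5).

d = √[(x₂-x₁)² + (y₂-y₁)² + (z₂-z₁)²]
  = √[6² + 10² + (-5)²]
  = √[36 + 100 + 25]
  = √161
  ≈ 12.69

12.69


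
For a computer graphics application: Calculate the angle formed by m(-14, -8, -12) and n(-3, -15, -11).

m·n = (-14)·(-3) + (-8)·(-15) + (-12)·(-11) = 42 + 120 + 132 = 294
|m| = √((-14)² + (-8)² + (-12)²) = √404 ≈ 20.1
|n| = √((-3)² + (-15)² + (-11)²) = √355 ≈ 18.84
cos θ = (m·n)/(|m||n|) = 294/(20.1·18.84) ≈ 0.7763
θ = arccos(0.7763) ≈ 39.07°

39.07°


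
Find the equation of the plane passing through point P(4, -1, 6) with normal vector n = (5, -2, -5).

The plane through P with normal n = (a, b, c) satisfies n·(r - P) = 0,
i.e. ax + by + cz = a·x₀ + b·y₀ + c·z₀.
d = 5·4 + (-2)·(-1) + (-5)·6
  = 20 + 2 - 30
  = -8
Equation: 5x - 2y - 5z = -8

5x - 2y - 5z = -8


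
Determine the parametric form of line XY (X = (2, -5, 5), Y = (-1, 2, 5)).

Direction vector d = Y - X = (-1 - 2, 2 + 5, 5 - 5) = (-3, 7, 0)
Parametric form r = X + t·d:
x = 2 - 3t, y = -5 + 7t, z = 5

x = 2 - 3t, y = -5 + 7t, z = 5


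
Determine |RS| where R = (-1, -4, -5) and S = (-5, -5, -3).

d = √[(x₂-x₁)² + (y₂-y₁)² + (z₂-z₁)²]
  = √[(-4)² + (-1)² + 2²]
  = √[16 + 1 + 4]
  = √21
  ≈ 4.583

4.583


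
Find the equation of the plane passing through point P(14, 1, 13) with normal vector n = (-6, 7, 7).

The plane through P with normal n = (a, b, c) satisfies n·(r - P) = 0,
i.e. ax + by + cz = a·x₀ + b·y₀ + c·z₀.
d = (-6)·14 + 7·1 + 7·13
  = -84 + 7 + 91
  = 14
Equation: -6x + 7y + 7z = 14

-6x + 7y + 7z = 14


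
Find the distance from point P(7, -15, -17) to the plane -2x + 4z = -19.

distance = |a·x₀ + b·y₀ + c·z₀ - d| / √(a² + b² + c²)
  = |(-2)·7 + 0·(-15) + 4·(-17) - (-19)| / √((-2)² + 0² + 4²)
  = |-14 + 0 - 68 + 19| / √(4 + 0 + 16)
  = |-63| / √20
  = 63 / 4.472
  ≈ 14.09

14.09


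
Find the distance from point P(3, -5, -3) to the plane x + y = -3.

distance = |a·x₀ + b·y₀ + c·z₀ - d| / √(a² + b² + c²)
  = |1·3 + 1·(-5) + 0·(-3) - (-3)| / √(1² + 1² + 0²)
  = |3 - 5 + 0 + 3| / √(1 + 1 + 0)
  = |1| / √2
  = 1 / 1.414
  ≈ 0.7071

0.7071


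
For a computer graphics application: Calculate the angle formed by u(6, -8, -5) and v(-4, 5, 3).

u·v = 6·(-4) + (-8)·5 + (-5)·3 = -24 - 40 - 15 = -79
|u| = √(6² + (-8)² + (-5)²) = √125 ≈ 11.18
|v| = √((-4)² + 5² + 3²) = √50 ≈ 7.071
cos θ = (u·v)/(|u||v|) = -79/(11.18·7.071) ≈ -0.9993
θ = arccos(-0.9993) ≈ 177.8°

177.8°


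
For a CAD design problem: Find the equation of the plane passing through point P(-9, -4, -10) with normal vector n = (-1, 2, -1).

The plane through P with normal n = (a, b, c) satisfies n·(r - P) = 0,
i.e. ax + by + cz = a·x₀ + b·y₀ + c·z₀.
d = (-1)·(-9) + 2·(-4) + (-1)·(-10)
  = 9 - 8 + 10
  = 11
Equation: -x + 2y - z = 11

-x + 2y - z = 11


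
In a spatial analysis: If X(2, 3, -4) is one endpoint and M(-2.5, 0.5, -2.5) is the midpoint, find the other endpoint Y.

Y = 2M - X
  = (2·(-2.5) - 2, 2·0.5 - 3, 2·(-2.5) - (-4))
  = (-5 - 2, 1 - 3, -5 + 4)
  = (-7, -2, -1)

(-7, -2, -1)


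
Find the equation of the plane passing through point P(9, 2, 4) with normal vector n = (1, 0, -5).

The plane through P with normal n = (a, b, c) satisfies n·(r - P) = 0,
i.e. ax + by + cz = a·x₀ + b·y₀ + c·z₀.
d = 1·9 + 0·2 + (-5)·4
  = 9 + 0 - 20
  = -11
Equation: x - 5z = -11

x - 5z = -11


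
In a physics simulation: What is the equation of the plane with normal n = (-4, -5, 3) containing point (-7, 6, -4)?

The plane through P with normal n = (a, b, c) satisfies n·(r - P) = 0,
i.e. ax + by + cz = a·x₀ + b·y₀ + c·z₀.
d = (-4)·(-7) + (-5)·6 + 3·(-4)
  = 28 - 30 - 12
  = -14
Equation: -4x - 5y + 3z = -14

-4x - 5y + 3z = -14


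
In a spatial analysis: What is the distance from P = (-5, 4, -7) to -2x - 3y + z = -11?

distance = |a·x₀ + b·y₀ + c·z₀ - d| / √(a² + b² + c²)
  = |(-2)·(-5) + (-3)·4 + 1·(-7) - (-11)| / √((-2)² + (-3)² + 1²)
  = |10 - 12 - 7 + 11| / √(4 + 9 + 1)
  = |2| / √14
  = 2 / 3.742
  ≈ 0.5345

0.5345


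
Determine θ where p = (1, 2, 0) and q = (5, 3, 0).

p·q = 1·5 + 2·3 + 0·0 = 5 + 6 + 0 = 11
|p| = √(1² + 2² + 0²) = √5 ≈ 2.236
|q| = √(5² + 3² + 0²) = √34 ≈ 5.831
cos θ = (p·q)/(|p||q|) = 11/(2.236·5.831) ≈ 0.8437
θ = arccos(0.8437) ≈ 32.47°

32.47°


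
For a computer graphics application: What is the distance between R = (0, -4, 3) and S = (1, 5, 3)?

d = √[(x₂-x₁)² + (y₂-y₁)² + (z₂-z₁)²]
  = √[1² + 9² + 0²]
  = √[1 + 81 + 0]
  = √82
  ≈ 9.055

9.055


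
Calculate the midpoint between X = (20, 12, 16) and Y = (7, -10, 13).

M = ((x₁+x₂)/2, (y₁+y₂)/2, (z₁+z₂)/2)
  = ((20 + 7)/2, (12 - 10)/2, (16 + 13)/2)
  = (27/2, 2/2, 29/2)
  = (13.5, 1, 14.5)

(13.5, 1, 14.5)


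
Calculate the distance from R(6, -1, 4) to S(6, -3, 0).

d = √[(x₂-x₁)² + (y₂-y₁)² + (z₂-z₁)²]
  = √[0² + (-2)² + (-4)²]
  = √[0 + 4 + 16]
  = √20
  ≈ 4.472

4.472


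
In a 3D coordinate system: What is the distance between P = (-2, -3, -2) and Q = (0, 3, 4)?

d = √[(x₂-x₁)² + (y₂-y₁)² + (z₂-z₁)²]
  = √[2² + 6² + 6²]
  = √[4 + 36 + 36]
  = √76
  ≈ 8.718

8.718


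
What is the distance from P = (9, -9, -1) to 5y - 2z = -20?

distance = |a·x₀ + b·y₀ + c·z₀ - d| / √(a² + b² + c²)
  = |0·9 + 5·(-9) + (-2)·(-1) - (-20)| / √(0² + 5² + (-2)²)
  = |0 - 45 + 2 + 20| / √(0 + 25 + 4)
  = |-23| / √29
  = 23 / 5.385
  ≈ 4.271

4.271


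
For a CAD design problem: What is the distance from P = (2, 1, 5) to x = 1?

distance = |a·x₀ + b·y₀ + c·z₀ - d| / √(a² + b² + c²)
  = |1·2 + 0·1 + 0·5 - 1| / √(1² + 0² + 0²)
  = |2 + 0 + 0 - 1| / √(1 + 0 + 0)
  = |1| / √1
  = 1 / 1
  ≈ 1

1


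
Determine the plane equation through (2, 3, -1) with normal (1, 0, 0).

The plane through P with normal n = (a, b, c) satisfies n·(r - P) = 0,
i.e. ax + by + cz = a·x₀ + b·y₀ + c·z₀.
d = 1·2 + 0·3 + 0·(-1)
  = 2 + 0 + 0
  = 2
Equation: x = 2

x = 2


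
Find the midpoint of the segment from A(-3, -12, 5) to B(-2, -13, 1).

M = ((x₁+x₂)/2, (y₁+y₂)/2, (z₁+z₂)/2)
  = ((-3 - 2)/2, (-12 - 13)/2, (5 + 1)/2)
  = (-5/2, -25/2, 6/2)
  = (-2.5, -12.5, 3)

(-2.5, -12.5, 3)


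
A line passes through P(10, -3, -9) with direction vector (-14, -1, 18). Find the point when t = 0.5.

P(t) = P + t·d
  = (10 + (-14)·0.5, -3 + (-1)·0.5, -9 + 18·0.5)
  = (10 - 7, -3 - 0.5, -9 + 9)
  = (3, -3.5, 0)

(3, -3.5, 0)


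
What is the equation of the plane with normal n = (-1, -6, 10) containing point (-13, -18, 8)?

The plane through P with normal n = (a, b, c) satisfies n·(r - P) = 0,
i.e. ax + by + cz = a·x₀ + b·y₀ + c·z₀.
d = (-1)·(-13) + (-6)·(-18) + 10·8
  = 13 + 108 + 80
  = 201
Equation: -x - 6y + 10z = 201

-x - 6y + 10z = 201


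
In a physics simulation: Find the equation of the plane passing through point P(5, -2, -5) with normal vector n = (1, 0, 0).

The plane through P with normal n = (a, b, c) satisfies n·(r - P) = 0,
i.e. ax + by + cz = a·x₀ + b·y₀ + c·z₀.
d = 1·5 + 0·(-2) + 0·(-5)
  = 5 + 0 + 0
  = 5
Equation: x = 5

x = 5


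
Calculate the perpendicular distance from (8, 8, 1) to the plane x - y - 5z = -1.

distance = |a·x₀ + b·y₀ + c·z₀ - d| / √(a² + b² + c²)
  = |1·8 + (-1)·8 + (-5)·1 - (-1)| / √(1² + (-1)² + (-5)²)
  = |8 - 8 - 5 + 1| / √(1 + 1 + 25)
  = |-4| / √27
  = 4 / 5.196
  ≈ 0.7698

0.7698


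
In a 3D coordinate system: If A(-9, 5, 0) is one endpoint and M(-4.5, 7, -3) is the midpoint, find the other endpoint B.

B = 2M - A
  = (2·(-4.5) - (-9), 2·7 - 5, 2·(-3) - 0)
  = (-9 + 9, 14 - 5, -6 + 0)
  = (0, 9, -6)

(0, 9, -6)


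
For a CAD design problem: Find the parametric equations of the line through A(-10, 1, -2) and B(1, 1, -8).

Direction vector d = B - A = (1 + 10, 1 - 1, -8 + 2) = (11, 0, -6)
Parametric form r = A + t·d:
x = -10 + 11t, y = 1, z = -2 - 6t

x = -10 + 11t, y = 1, z = -2 - 6t


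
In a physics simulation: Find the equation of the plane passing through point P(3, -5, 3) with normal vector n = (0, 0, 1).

The plane through P with normal n = (a, b, c) satisfies n·(r - P) = 0,
i.e. ax + by + cz = a·x₀ + b·y₀ + c·z₀.
d = 0·3 + 0·(-5) + 1·3
  = 0 + 0 + 3
  = 3
Equation: z = 3

z = 3


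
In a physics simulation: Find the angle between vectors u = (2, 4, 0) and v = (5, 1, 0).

u·v = 2·5 + 4·1 + 0·0 = 10 + 4 + 0 = 14
|u| = √(2² + 4² + 0²) = √20 ≈ 4.472
|v| = √(5² + 1² + 0²) = √26 ≈ 5.099
cos θ = (u·v)/(|u||v|) = 14/(4.472·5.099) ≈ 0.6139
θ = arccos(0.6139) ≈ 52.13°

52.13°


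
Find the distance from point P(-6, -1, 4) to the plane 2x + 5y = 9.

distance = |a·x₀ + b·y₀ + c·z₀ - d| / √(a² + b² + c²)
  = |2·(-6) + 5·(-1) + 0·4 - 9| / √(2² + 5² + 0²)
  = |-12 - 5 + 0 - 9| / √(4 + 25 + 0)
  = |-26| / √29
  = 26 / 5.385
  ≈ 4.828

4.828


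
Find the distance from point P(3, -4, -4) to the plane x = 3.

distance = |a·x₀ + b·y₀ + c·z₀ - d| / √(a² + b² + c²)
  = |1·3 + 0·(-4) + 0·(-4) - 3| / √(1² + 0² + 0²)
  = |3 + 0 + 0 - 3| / √(1 + 0 + 0)
  = |0| / √1
  = 0 / 1
  ≈ 0

0


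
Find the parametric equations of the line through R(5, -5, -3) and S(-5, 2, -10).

Direction vector d = S - R = (-5 - 5, 2 + 5, -10 + 3) = (-10, 7, -7)
Parametric form r = R + t·d:
x = 5 - 10t, y = -5 + 7t, z = -3 - 7t

x = 5 - 10t, y = -5 + 7t, z = -3 - 7t


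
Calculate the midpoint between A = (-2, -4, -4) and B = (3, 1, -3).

M = ((x₁+x₂)/2, (y₁+y₂)/2, (z₁+z₂)/2)
  = ((-2 + 3)/2, (-4 + 1)/2, (-4 - 3)/2)
  = (1/2, -3/2, -7/2)
  = (0.5, -1.5, -3.5)

(0.5, -1.5, -3.5)


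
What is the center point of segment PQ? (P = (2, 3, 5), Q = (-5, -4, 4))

M = ((x₁+x₂)/2, (y₁+y₂)/2, (z₁+z₂)/2)
  = ((2 - 5)/2, (3 - 4)/2, (5 + 4)/2)
  = (-3/2, -1/2, 9/2)
  = (-1.5, -0.5, 4.5)

(-1.5, -0.5, 4.5)


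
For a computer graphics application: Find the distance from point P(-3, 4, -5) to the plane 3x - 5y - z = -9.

distance = |a·x₀ + b·y₀ + c·z₀ - d| / √(a² + b² + c²)
  = |3·(-3) + (-5)·4 + (-1)·(-5) - (-9)| / √(3² + (-5)² + (-1)²)
  = |-9 - 20 + 5 + 9| / √(9 + 25 + 1)
  = |-15| / √35
  = 15 / 5.916
  ≈ 2.535

2.535


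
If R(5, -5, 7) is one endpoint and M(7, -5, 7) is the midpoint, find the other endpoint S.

S = 2M - R
  = (2·7 - 5, 2·(-5) - (-5), 2·7 - 7)
  = (14 - 5, -10 + 5, 14 - 7)
  = (9, -5, 7)

(9, -5, 7)


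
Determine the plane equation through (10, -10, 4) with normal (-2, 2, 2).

The plane through P with normal n = (a, b, c) satisfies n·(r - P) = 0,
i.e. ax + by + cz = a·x₀ + b·y₀ + c·z₀.
d = (-2)·10 + 2·(-10) + 2·4
  = -20 - 20 + 8
  = -32
Equation: -2x + 2y + 2z = -32

-2x + 2y + 2z = -32


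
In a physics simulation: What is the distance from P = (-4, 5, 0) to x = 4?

distance = |a·x₀ + b·y₀ + c·z₀ - d| / √(a² + b² + c²)
  = |1·(-4) + 0·5 + 0·0 - 4| / √(1² + 0² + 0²)
  = |-4 + 0 + 0 - 4| / √(1 + 0 + 0)
  = |-8| / √1
  = 8 / 1
  ≈ 8

8


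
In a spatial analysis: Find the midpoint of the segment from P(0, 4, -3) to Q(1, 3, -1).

M = ((x₁+x₂)/2, (y₁+y₂)/2, (z₁+z₂)/2)
  = ((0 + 1)/2, (4 + 3)/2, (-3 - 1)/2)
  = (1/2, 7/2, -4/2)
  = (0.5, 3.5, -2)

(0.5, 3.5, -2)


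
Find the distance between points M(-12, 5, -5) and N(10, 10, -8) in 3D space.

d = √[(x₂-x₁)² + (y₂-y₁)² + (z₂-z₁)²]
  = √[22² + 5² + (-3)²]
  = √[484 + 25 + 9]
  = √518
  ≈ 22.76

22.76


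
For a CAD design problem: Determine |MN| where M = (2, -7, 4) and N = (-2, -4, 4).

d = √[(x₂-x₁)² + (y₂-y₁)² + (z₂-z₁)²]
  = √[(-4)² + 3² + 0²]
  = √[16 + 9 + 0]
  = √25
  ≈ 5

5


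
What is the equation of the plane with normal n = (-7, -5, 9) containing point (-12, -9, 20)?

The plane through P with normal n = (a, b, c) satisfies n·(r - P) = 0,
i.e. ax + by + cz = a·x₀ + b·y₀ + c·z₀.
d = (-7)·(-12) + (-5)·(-9) + 9·20
  = 84 + 45 + 180
  = 309
Equation: -7x - 5y + 9z = 309

-7x - 5y + 9z = 309


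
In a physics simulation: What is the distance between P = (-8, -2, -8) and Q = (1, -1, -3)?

d = √[(x₂-x₁)² + (y₂-y₁)² + (z₂-z₁)²]
  = √[9² + 1² + 5²]
  = √[81 + 1 + 25]
  = √107
  ≈ 10.34

10.34


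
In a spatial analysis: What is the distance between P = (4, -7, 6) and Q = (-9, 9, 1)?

d = √[(x₂-x₁)² + (y₂-y₁)² + (z₂-z₁)²]
  = √[(-13)² + 16² + (-5)²]
  = √[169 + 256 + 25]
  = √450
  ≈ 21.21

21.21


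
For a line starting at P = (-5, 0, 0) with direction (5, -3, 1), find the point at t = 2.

P(t) = P + t·d
  = (-5 + 5·2, 0 + (-3)·2, 0 + 1·2)
  = (-5 + 10, 0 - 6, 0 + 2)
  = (5, -6, 2)

(5, -6, 2)


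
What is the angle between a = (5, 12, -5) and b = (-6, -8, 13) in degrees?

a·b = 5·(-6) + 12·(-8) + (-5)·13 = -30 - 96 - 65 = -191
|a| = √(5² + 12² + (-5)²) = √194 ≈ 13.93
|b| = √((-6)² + (-8)² + 13²) = √269 ≈ 16.4
cos θ = (a·b)/(|a||b|) = -191/(13.93·16.4) ≈ -0.8361
θ = arccos(-0.8361) ≈ 146.7°

146.7°


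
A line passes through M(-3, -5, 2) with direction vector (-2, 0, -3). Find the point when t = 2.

P(t) = M + t·d
  = (-3 + (-2)·2, -5 + 0·2, 2 + (-3)·2)
  = (-3 - 4, -5 + 0, 2 - 6)
  = (-7, -5, -4)

(-7, -5, -4)


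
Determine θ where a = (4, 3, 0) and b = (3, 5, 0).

a·b = 4·3 + 3·5 + 0·0 = 12 + 15 + 0 = 27
|a| = √(4² + 3² + 0²) = √25 ≈ 5
|b| = √(3² + 5² + 0²) = √34 ≈ 5.831
cos θ = (a·b)/(|a||b|) = 27/(5·5.831) ≈ 0.9261
θ = arccos(0.9261) ≈ 22.17°

22.17°


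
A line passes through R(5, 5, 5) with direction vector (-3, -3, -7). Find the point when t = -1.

P(t) = R + t·d
  = (5 + (-3)·(-1), 5 + (-3)·(-1), 5 + (-7)·(-1))
  = (5 + 3, 5 + 3, 5 + 7)
  = (8, 8, 12)

(8, 8, 12)


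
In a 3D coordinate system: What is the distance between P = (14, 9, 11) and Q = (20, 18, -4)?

d = √[(x₂-x₁)² + (y₂-y₁)² + (z₂-z₁)²]
  = √[6² + 9² + (-15)²]
  = √[36 + 81 + 225]
  = √342
  ≈ 18.49

18.49


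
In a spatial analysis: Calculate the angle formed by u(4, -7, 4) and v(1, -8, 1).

u·v = 4·1 + (-7)·(-8) + 4·1 = 4 + 56 + 4 = 64
|u| = √(4² + (-7)² + 4²) = √81 ≈ 9
|v| = √(1² + (-8)² + 1²) = √66 ≈ 8.124
cos θ = (u·v)/(|u||v|) = 64/(9·8.124) ≈ 0.8753
θ = arccos(0.8753) ≈ 28.92°

28.92°


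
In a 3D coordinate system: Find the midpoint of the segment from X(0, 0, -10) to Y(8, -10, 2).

M = ((x₁+x₂)/2, (y₁+y₂)/2, (z₁+z₂)/2)
  = ((0 + 8)/2, (0 - 10)/2, (-10 + 2)/2)
  = (8/2, -10/2, -8/2)
  = (4, -5, -4)

(4, -5, -4)


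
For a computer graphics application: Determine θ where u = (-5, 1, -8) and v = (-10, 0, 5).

u·v = (-5)·(-10) + 1·0 + (-8)·5 = 50 + 0 - 40 = 10
|u| = √((-5)² + 1² + (-8)²) = √90 ≈ 9.487
|v| = √((-10)² + 0² + 5²) = √125 ≈ 11.18
cos θ = (u·v)/(|u||v|) = 10/(9.487·11.18) ≈ 0.09428
θ = arccos(0.09428) ≈ 84.59°

84.59°


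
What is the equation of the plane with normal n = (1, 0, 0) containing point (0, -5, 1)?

The plane through P with normal n = (a, b, c) satisfies n·(r - P) = 0,
i.e. ax + by + cz = a·x₀ + b·y₀ + c·z₀.
d = 1·0 + 0·(-5) + 0·1
  = 0 + 0 + 0
  = 0
Equation: x = 0

x = 0


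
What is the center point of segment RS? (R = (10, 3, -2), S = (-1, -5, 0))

M = ((x₁+x₂)/2, (y₁+y₂)/2, (z₁+z₂)/2)
  = ((10 - 1)/2, (3 - 5)/2, (-2 + 0)/2)
  = (9/2, -2/2, -2/2)
  = (4.5, -1, -1)

(4.5, -1, -1)


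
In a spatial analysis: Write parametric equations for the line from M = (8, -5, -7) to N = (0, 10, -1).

Direction vector d = N - M = (0 - 8, 10 + 5, -1 + 7) = (-8, 15, 6)
Parametric form r = M + t·d:
x = 8 - 8t, y = -5 + 15t, z = -7 + 6t

x = 8 - 8t, y = -5 + 15t, z = -7 + 6t


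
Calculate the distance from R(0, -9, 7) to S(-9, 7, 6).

d = √[(x₂-x₁)² + (y₂-y₁)² + (z₂-z₁)²]
  = √[(-9)² + 16² + (-1)²]
  = √[81 + 256 + 1]
  = √338
  ≈ 18.38

18.38


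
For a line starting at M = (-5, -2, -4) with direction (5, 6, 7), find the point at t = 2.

P(t) = M + t·d
  = (-5 + 5·2, -2 + 6·2, -4 + 7·2)
  = (-5 + 10, -2 + 12, -4 + 14)
  = (5, 10, 10)

(5, 10, 10)


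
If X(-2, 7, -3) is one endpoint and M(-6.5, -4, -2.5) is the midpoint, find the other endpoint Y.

Y = 2M - X
  = (2·(-6.5) - (-2), 2·(-4) - 7, 2·(-2.5) - (-3))
  = (-13 + 2, -8 - 7, -5 + 3)
  = (-11, -15, -2)

(-11, -15, -2)


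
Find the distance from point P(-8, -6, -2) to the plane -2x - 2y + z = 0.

distance = |a·x₀ + b·y₀ + c·z₀ - d| / √(a² + b² + c²)
  = |(-2)·(-8) + (-2)·(-6) + 1·(-2) - 0| / √((-2)² + (-2)² + 1²)
  = |16 + 12 - 2 + 0| / √(4 + 4 + 1)
  = |26| / √9
  = 26 / 3
  ≈ 8.667

8.667


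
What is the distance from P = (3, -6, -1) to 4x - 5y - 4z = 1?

distance = |a·x₀ + b·y₀ + c·z₀ - d| / √(a² + b² + c²)
  = |4·3 + (-5)·(-6) + (-4)·(-1) - 1| / √(4² + (-5)² + (-4)²)
  = |12 + 30 + 4 - 1| / √(16 + 25 + 16)
  = |45| / √57
  = 45 / 7.55
  ≈ 5.96

5.96


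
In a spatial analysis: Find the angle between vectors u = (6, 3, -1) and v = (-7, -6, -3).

u·v = 6·(-7) + 3·(-6) + (-1)·(-3) = -42 - 18 + 3 = -57
|u| = √(6² + 3² + (-1)²) = √46 ≈ 6.782
|v| = √((-7)² + (-6)² + (-3)²) = √94 ≈ 9.695
cos θ = (u·v)/(|u||v|) = -57/(6.782·9.695) ≈ -0.8668
θ = arccos(-0.8668) ≈ 150.1°

150.1°


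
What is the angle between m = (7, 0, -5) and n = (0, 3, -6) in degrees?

m·n = 7·0 + 0·3 + (-5)·(-6) = 0 + 0 + 30 = 30
|m| = √(7² + 0² + (-5)²) = √74 ≈ 8.602
|n| = √(0² + 3² + (-6)²) = √45 ≈ 6.708
cos θ = (m·n)/(|m||n|) = 30/(8.602·6.708) ≈ 0.5199
θ = arccos(0.5199) ≈ 58.68°

58.68°


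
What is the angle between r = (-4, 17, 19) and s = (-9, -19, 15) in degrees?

r·s = (-4)·(-9) + 17·(-19) + 19·15 = 36 - 323 + 285 = -2
|r| = √((-4)² + 17² + 19²) = √666 ≈ 25.81
|s| = √((-9)² + (-19)² + 15²) = √667 ≈ 25.83
cos θ = (r·s)/(|r||s|) = -2/(25.81·25.83) ≈ -0.003001
θ = arccos(-0.003001) ≈ 90.17°

90.17°


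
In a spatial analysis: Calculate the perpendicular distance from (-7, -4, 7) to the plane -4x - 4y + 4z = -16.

distance = |a·x₀ + b·y₀ + c·z₀ - d| / √(a² + b² + c²)
  = |(-4)·(-7) + (-4)·(-4) + 4·7 - (-16)| / √((-4)² + (-4)² + 4²)
  = |28 + 16 + 28 + 16| / √(16 + 16 + 16)
  = |88| / √48
  = 88 / 6.928
  ≈ 12.7

12.7


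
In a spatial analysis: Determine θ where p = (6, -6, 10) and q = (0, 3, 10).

p·q = 6·0 + (-6)·3 + 10·10 = 0 - 18 + 100 = 82
|p| = √(6² + (-6)² + 10²) = √172 ≈ 13.11
|q| = √(0² + 3² + 10²) = √109 ≈ 10.44
cos θ = (p·q)/(|p||q|) = 82/(13.11·10.44) ≈ 0.5989
θ = arccos(0.5989) ≈ 53.21°

53.21°


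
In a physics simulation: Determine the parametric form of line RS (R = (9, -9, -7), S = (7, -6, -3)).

Direction vector d = S - R = (7 - 9, -6 + 9, -3 + 7) = (-2, 3, 4)
Parametric form r = R + t·d:
x = 9 - 2t, y = -9 + 3t, z = -7 + 4t

x = 9 - 2t, y = -9 + 3t, z = -7 + 4t


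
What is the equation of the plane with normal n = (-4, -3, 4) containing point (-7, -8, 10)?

The plane through P with normal n = (a, b, c) satisfies n·(r - P) = 0,
i.e. ax + by + cz = a·x₀ + b·y₀ + c·z₀.
d = (-4)·(-7) + (-3)·(-8) + 4·10
  = 28 + 24 + 40
  = 92
Equation: -4x - 3y + 4z = 92

-4x - 3y + 4z = 92


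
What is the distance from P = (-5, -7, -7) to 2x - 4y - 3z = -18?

distance = |a·x₀ + b·y₀ + c·z₀ - d| / √(a² + b² + c²)
  = |2·(-5) + (-4)·(-7) + (-3)·(-7) - (-18)| / √(2² + (-4)² + (-3)²)
  = |-10 + 28 + 21 + 18| / √(4 + 16 + 9)
  = |57| / √29
  = 57 / 5.385
  ≈ 10.58

10.58


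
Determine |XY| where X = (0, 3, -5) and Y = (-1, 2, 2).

d = √[(x₂-x₁)² + (y₂-y₁)² + (z₂-z₁)²]
  = √[(-1)² + (-1)² + 7²]
  = √[1 + 1 + 49]
  = √51
  ≈ 7.141

7.141


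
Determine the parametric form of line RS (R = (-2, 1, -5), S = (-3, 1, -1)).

Direction vector d = S - R = (-3 + 2, 1 - 1, -1 + 5) = (-1, 0, 4)
Parametric form r = R + t·d:
x = -2 - t, y = 1, z = -5 + 4t

x = -2 - t, y = 1, z = -5 + 4t


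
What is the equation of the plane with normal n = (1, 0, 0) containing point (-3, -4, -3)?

The plane through P with normal n = (a, b, c) satisfies n·(r - P) = 0,
i.e. ax + by + cz = a·x₀ + b·y₀ + c·z₀.
d = 1·(-3) + 0·(-4) + 0·(-3)
  = -3 + 0 + 0
  = -3
Equation: x = -3

x = -3


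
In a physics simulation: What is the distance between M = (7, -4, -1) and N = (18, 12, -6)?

d = √[(x₂-x₁)² + (y₂-y₁)² + (z₂-z₁)²]
  = √[11² + 16² + (-5)²]
  = √[121 + 256 + 25]
  = √402
  ≈ 20.05

20.05


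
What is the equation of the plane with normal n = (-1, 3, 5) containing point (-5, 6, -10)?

The plane through P with normal n = (a, b, c) satisfies n·(r - P) = 0,
i.e. ax + by + cz = a·x₀ + b·y₀ + c·z₀.
d = (-1)·(-5) + 3·6 + 5·(-10)
  = 5 + 18 - 50
  = -27
Equation: -x + 3y + 5z = -27

-x + 3y + 5z = -27


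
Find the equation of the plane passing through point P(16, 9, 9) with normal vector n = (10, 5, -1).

The plane through P with normal n = (a, b, c) satisfies n·(r - P) = 0,
i.e. ax + by + cz = a·x₀ + b·y₀ + c·z₀.
d = 10·16 + 5·9 + (-1)·9
  = 160 + 45 - 9
  = 196
Equation: 10x + 5y - z = 196

10x + 5y - z = 196


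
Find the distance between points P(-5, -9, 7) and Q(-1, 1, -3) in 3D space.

d = √[(x₂-x₁)² + (y₂-y₁)² + (z₂-z₁)²]
  = √[4² + 10² + (-10)²]
  = √[16 + 100 + 100]
  = √216
  ≈ 14.7

14.7


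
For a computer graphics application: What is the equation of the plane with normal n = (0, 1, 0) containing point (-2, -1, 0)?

The plane through P with normal n = (a, b, c) satisfies n·(r - P) = 0,
i.e. ax + by + cz = a·x₀ + b·y₀ + c·z₀.
d = 0·(-2) + 1·(-1) + 0·0
  = 0 - 1 + 0
  = -1
Equation: y = -1

y = -1


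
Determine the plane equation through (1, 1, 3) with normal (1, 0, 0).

The plane through P with normal n = (a, b, c) satisfies n·(r - P) = 0,
i.e. ax + by + cz = a·x₀ + b·y₀ + c·z₀.
d = 1·1 + 0·1 + 0·3
  = 1 + 0 + 0
  = 1
Equation: x = 1

x = 1


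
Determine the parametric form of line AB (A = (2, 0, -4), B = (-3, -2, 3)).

Direction vector d = B - A = (-3 - 2, -2 + 0, 3 + 4) = (-5, -2, 7)
Parametric form r = A + t·d:
x = 2 - 5t, y = 0 - 2t, z = -4 + 7t

x = 2 - 5t, y = 0 - 2t, z = -4 + 7t


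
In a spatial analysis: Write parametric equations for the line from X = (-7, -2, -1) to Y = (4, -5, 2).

Direction vector d = Y - X = (4 + 7, -5 + 2, 2 + 1) = (11, -3, 3)
Parametric form r = X + t·d:
x = -7 + 11t, y = -2 - 3t, z = -1 + 3t

x = -7 + 11t, y = -2 - 3t, z = -1 + 3t


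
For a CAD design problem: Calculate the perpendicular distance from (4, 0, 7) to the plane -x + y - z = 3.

distance = |a·x₀ + b·y₀ + c·z₀ - d| / √(a² + b² + c²)
  = |(-1)·4 + 1·0 + (-1)·7 - 3| / √((-1)² + 1² + (-1)²)
  = |-4 + 0 - 7 - 3| / √(1 + 1 + 1)
  = |-14| / √3
  = 14 / 1.732
  ≈ 8.083

8.083


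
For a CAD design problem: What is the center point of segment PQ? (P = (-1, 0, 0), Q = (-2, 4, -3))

M = ((x₁+x₂)/2, (y₁+y₂)/2, (z₁+z₂)/2)
  = ((-1 - 2)/2, (0 + 4)/2, (0 - 3)/2)
  = (-3/2, 4/2, -3/2)
  = (-1.5, 2, -1.5)

(-1.5, 2, -1.5)


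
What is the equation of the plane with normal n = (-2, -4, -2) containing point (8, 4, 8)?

The plane through P with normal n = (a, b, c) satisfies n·(r - P) = 0,
i.e. ax + by + cz = a·x₀ + b·y₀ + c·z₀.
d = (-2)·8 + (-4)·4 + (-2)·8
  = -16 - 16 - 16
  = -48
Equation: -2x - 4y - 2z = -48

-2x - 4y - 2z = -48


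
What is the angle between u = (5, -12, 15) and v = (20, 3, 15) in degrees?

u·v = 5·20 + (-12)·3 + 15·15 = 100 - 36 + 225 = 289
|u| = √(5² + (-12)² + 15²) = √394 ≈ 19.85
|v| = √(20² + 3² + 15²) = √634 ≈ 25.18
cos θ = (u·v)/(|u||v|) = 289/(19.85·25.18) ≈ 0.5782
θ = arccos(0.5782) ≈ 54.67°

54.67°


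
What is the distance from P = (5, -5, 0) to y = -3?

distance = |a·x₀ + b·y₀ + c·z₀ - d| / √(a² + b² + c²)
  = |0·5 + 1·(-5) + 0·0 - (-3)| / √(0² + 1² + 0²)
  = |0 - 5 + 0 + 3| / √(0 + 1 + 0)
  = |-2| / √1
  = 2 / 1
  ≈ 2

2


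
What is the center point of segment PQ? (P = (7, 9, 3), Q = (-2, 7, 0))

M = ((x₁+x₂)/2, (y₁+y₂)/2, (z₁+z₂)/2)
  = ((7 - 2)/2, (9 + 7)/2, (3 + 0)/2)
  = (5/2, 16/2, 3/2)
  = (2.5, 8, 1.5)

(2.5, 8, 1.5)


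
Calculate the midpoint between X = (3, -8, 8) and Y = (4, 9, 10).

M = ((x₁+x₂)/2, (y₁+y₂)/2, (z₁+z₂)/2)
  = ((3 + 4)/2, (-8 + 9)/2, (8 + 10)/2)
  = (7/2, 1/2, 18/2)
  = (3.5, 0.5, 9)

(3.5, 0.5, 9)


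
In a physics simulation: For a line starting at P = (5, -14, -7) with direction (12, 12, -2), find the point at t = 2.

P(t) = P + t·d
  = (5 + 12·2, -14 + 12·2, -7 + (-2)·2)
  = (5 + 24, -14 + 24, -7 - 4)
  = (29, 10, -11)

(29, 10, -11)


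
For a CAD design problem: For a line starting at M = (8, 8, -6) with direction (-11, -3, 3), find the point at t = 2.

P(t) = M + t·d
  = (8 + (-11)·2, 8 + (-3)·2, -6 + 3·2)
  = (8 - 22, 8 - 6, -6 + 6)
  = (-14, 2, 0)

(-14, 2, 0)


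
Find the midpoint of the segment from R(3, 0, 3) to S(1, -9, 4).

M = ((x₁+x₂)/2, (y₁+y₂)/2, (z₁+z₂)/2)
  = ((3 + 1)/2, (0 - 9)/2, (3 + 4)/2)
  = (4/2, -9/2, 7/2)
  = (2, -4.5, 3.5)

(2, -4.5, 3.5)


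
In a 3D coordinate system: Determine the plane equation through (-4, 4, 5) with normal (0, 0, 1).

The plane through P with normal n = (a, b, c) satisfies n·(r - P) = 0,
i.e. ax + by + cz = a·x₀ + b·y₀ + c·z₀.
d = 0·(-4) + 0·4 + 1·5
  = 0 + 0 + 5
  = 5
Equation: z = 5

z = 5


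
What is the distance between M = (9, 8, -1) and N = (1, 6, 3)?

d = √[(x₂-x₁)² + (y₂-y₁)² + (z₂-z₁)²]
  = √[(-8)² + (-2)² + 4²]
  = √[64 + 4 + 16]
  = √84
  ≈ 9.165

9.165


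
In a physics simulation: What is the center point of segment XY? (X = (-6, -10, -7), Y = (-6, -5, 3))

M = ((x₁+x₂)/2, (y₁+y₂)/2, (z₁+z₂)/2)
  = ((-6 - 6)/2, (-10 - 5)/2, (-7 + 3)/2)
  = (-12/2, -15/2, -4/2)
  = (-6, -7.5, -2)

(-6, -7.5, -2)


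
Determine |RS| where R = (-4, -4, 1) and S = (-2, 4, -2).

d = √[(x₂-x₁)² + (y₂-y₁)² + (z₂-z₁)²]
  = √[2² + 8² + (-3)²]
  = √[4 + 64 + 9]
  = √77
  ≈ 8.775

8.775


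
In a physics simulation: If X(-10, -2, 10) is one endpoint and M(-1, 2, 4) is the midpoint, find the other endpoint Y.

Y = 2M - X
  = (2·(-1) - (-10), 2·2 - (-2), 2·4 - 10)
  = (-2 + 10, 4 + 2, 8 - 10)
  = (8, 6, -2)

(8, 6, -2)


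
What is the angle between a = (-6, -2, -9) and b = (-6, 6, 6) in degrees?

a·b = (-6)·(-6) + (-2)·6 + (-9)·6 = 36 - 12 - 54 = -30
|a| = √((-6)² + (-2)² + (-9)²) = √121 ≈ 11
|b| = √((-6)² + 6² + 6²) = √108 ≈ 10.39
cos θ = (a·b)/(|a||b|) = -30/(11·10.39) ≈ -0.2624
θ = arccos(-0.2624) ≈ 105.2°

105.2°


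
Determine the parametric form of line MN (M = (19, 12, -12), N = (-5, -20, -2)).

Direction vector d = N - M = (-5 - 19, -20 - 12, -2 + 12) = (-24, -32, 10)
Parametric form r = M + t·d:
x = 19 - 24t, y = 12 - 32t, z = -12 + 10t

x = 19 - 24t, y = 12 - 32t, z = -12 + 10t


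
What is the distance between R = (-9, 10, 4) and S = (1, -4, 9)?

d = √[(x₂-x₁)² + (y₂-y₁)² + (z₂-z₁)²]
  = √[10² + (-14)² + 5²]
  = √[100 + 196 + 25]
  = √321
  ≈ 17.92

17.92


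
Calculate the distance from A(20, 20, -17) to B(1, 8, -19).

d = √[(x₂-x₁)² + (y₂-y₁)² + (z₂-z₁)²]
  = √[(-19)² + (-12)² + (-2)²]
  = √[361 + 144 + 4]
  = √509
  ≈ 22.56

22.56


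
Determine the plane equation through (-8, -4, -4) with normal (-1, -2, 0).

The plane through P with normal n = (a, b, c) satisfies n·(r - P) = 0,
i.e. ax + by + cz = a·x₀ + b·y₀ + c·z₀.
d = (-1)·(-8) + (-2)·(-4) + 0·(-4)
  = 8 + 8 + 0
  = 16
Equation: -x - 2y = 16

-x - 2y = 16


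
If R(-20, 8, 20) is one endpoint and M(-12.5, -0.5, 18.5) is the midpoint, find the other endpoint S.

S = 2M - R
  = (2·(-12.5) - (-20), 2·(-0.5) - 8, 2·18.5 - 20)
  = (-25 + 20, -1 - 8, 37 - 20)
  = (-5, -9, 17)

(-5, -9, 17)


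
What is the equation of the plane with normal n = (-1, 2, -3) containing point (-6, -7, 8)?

The plane through P with normal n = (a, b, c) satisfies n·(r - P) = 0,
i.e. ax + by + cz = a·x₀ + b·y₀ + c·z₀.
d = (-1)·(-6) + 2·(-7) + (-3)·8
  = 6 - 14 - 24
  = -32
Equation: -x + 2y - 3z = -32

-x + 2y - 3z = -32


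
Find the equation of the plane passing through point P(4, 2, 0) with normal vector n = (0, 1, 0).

The plane through P with normal n = (a, b, c) satisfies n·(r - P) = 0,
i.e. ax + by + cz = a·x₀ + b·y₀ + c·z₀.
d = 0·4 + 1·2 + 0·0
  = 0 + 2 + 0
  = 2
Equation: y = 2

y = 2


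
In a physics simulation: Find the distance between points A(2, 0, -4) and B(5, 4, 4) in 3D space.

d = √[(x₂-x₁)² + (y₂-y₁)² + (z₂-z₁)²]
  = √[3² + 4² + 8²]
  = √[9 + 16 + 64]
  = √89
  ≈ 9.434

9.434


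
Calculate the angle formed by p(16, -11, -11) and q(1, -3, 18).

p·q = 16·1 + (-11)·(-3) + (-11)·18 = 16 + 33 - 198 = -149
|p| = √(16² + (-11)² + (-11)²) = √498 ≈ 22.32
|q| = √(1² + (-3)² + 18²) = √334 ≈ 18.28
cos θ = (p·q)/(|p||q|) = -149/(22.32·18.28) ≈ -0.3653
θ = arccos(-0.3653) ≈ 111.4°

111.4°


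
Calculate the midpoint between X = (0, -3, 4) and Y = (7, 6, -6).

M = ((x₁+x₂)/2, (y₁+y₂)/2, (z₁+z₂)/2)
  = ((0 + 7)/2, (-3 + 6)/2, (4 - 6)/2)
  = (7/2, 3/2, -2/2)
  = (3.5, 1.5, -1)

(3.5, 1.5, -1)


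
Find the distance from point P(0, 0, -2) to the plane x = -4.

distance = |a·x₀ + b·y₀ + c·z₀ - d| / √(a² + b² + c²)
  = |1·0 + 0·0 + 0·(-2) - (-4)| / √(1² + 0² + 0²)
  = |0 + 0 + 0 + 4| / √(1 + 0 + 0)
  = |4| / √1
  = 4 / 1
  ≈ 4

4


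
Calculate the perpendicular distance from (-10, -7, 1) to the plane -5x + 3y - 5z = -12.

distance = |a·x₀ + b·y₀ + c·z₀ - d| / √(a² + b² + c²)
  = |(-5)·(-10) + 3·(-7) + (-5)·1 - (-12)| / √((-5)² + 3² + (-5)²)
  = |50 - 21 - 5 + 12| / √(25 + 9 + 25)
  = |36| / √59
  = 36 / 7.681
  ≈ 4.687

4.687


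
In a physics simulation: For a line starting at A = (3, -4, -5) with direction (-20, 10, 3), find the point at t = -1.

P(t) = A + t·d
  = (3 + (-20)·(-1), -4 + 10·(-1), -5 + 3·(-1))
  = (3 + 20, -4 - 10, -5 - 3)
  = (23, -14, -8)

(23, -14, -8)


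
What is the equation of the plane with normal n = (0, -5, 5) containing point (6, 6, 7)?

The plane through P with normal n = (a, b, c) satisfies n·(r - P) = 0,
i.e. ax + by + cz = a·x₀ + b·y₀ + c·z₀.
d = 0·6 + (-5)·6 + 5·7
  = 0 - 30 + 35
  = 5
Equation: -5y + 5z = 5

-5y + 5z = 5


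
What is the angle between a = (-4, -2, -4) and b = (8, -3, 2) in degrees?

a·b = (-4)·8 + (-2)·(-3) + (-4)·2 = -32 + 6 - 8 = -34
|a| = √((-4)² + (-2)² + (-4)²) = √36 ≈ 6
|b| = √(8² + (-3)² + 2²) = √77 ≈ 8.775
cos θ = (a·b)/(|a||b|) = -34/(6·8.775) ≈ -0.6458
θ = arccos(-0.6458) ≈ 130.2°

130.2°


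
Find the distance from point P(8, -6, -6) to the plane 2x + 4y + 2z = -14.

distance = |a·x₀ + b·y₀ + c·z₀ - d| / √(a² + b² + c²)
  = |2·8 + 4·(-6) + 2·(-6) - (-14)| / √(2² + 4² + 2²)
  = |16 - 24 - 12 + 14| / √(4 + 16 + 4)
  = |-6| / √24
  = 6 / 4.899
  ≈ 1.225

1.225


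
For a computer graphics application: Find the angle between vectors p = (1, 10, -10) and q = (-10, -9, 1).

p·q = 1·(-10) + 10·(-9) + (-10)·1 = -10 - 90 - 10 = -110
|p| = √(1² + 10² + (-10)²) = √201 ≈ 14.18
|q| = √((-10)² + (-9)² + 1²) = √182 ≈ 13.49
cos θ = (p·q)/(|p||q|) = -110/(14.18·13.49) ≈ -0.5751
θ = arccos(-0.5751) ≈ 125.1°

125.1°


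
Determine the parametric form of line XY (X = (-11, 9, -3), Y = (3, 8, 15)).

Direction vector d = Y - X = (3 + 11, 8 - 9, 15 + 3) = (14, -1, 18)
Parametric form r = X + t·d:
x = -11 + 14t, y = 9 - t, z = -3 + 18t

x = -11 + 14t, y = 9 - t, z = -3 + 18t


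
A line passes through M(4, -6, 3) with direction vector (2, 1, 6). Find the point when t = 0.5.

P(t) = M + t·d
  = (4 + 2·0.5, -6 + 1·0.5, 3 + 6·0.5)
  = (4 + 1, -6 + 0.5, 3 + 3)
  = (5, -5.5, 6)

(5, -5.5, 6)


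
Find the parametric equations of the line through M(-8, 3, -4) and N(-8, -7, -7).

Direction vector d = N - M = (-8 + 8, -7 - 3, -7 + 4) = (0, -10, -3)
Parametric form r = M + t·d:
x = -8, y = 3 - 10t, z = -4 - 3t

x = -8, y = 3 - 10t, z = -4 - 3t


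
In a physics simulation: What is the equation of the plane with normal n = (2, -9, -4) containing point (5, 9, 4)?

The plane through P with normal n = (a, b, c) satisfies n·(r - P) = 0,
i.e. ax + by + cz = a·x₀ + b·y₀ + c·z₀.
d = 2·5 + (-9)·9 + (-4)·4
  = 10 - 81 - 16
  = -87
Equation: 2x - 9y - 4z = -87

2x - 9y - 4z = -87


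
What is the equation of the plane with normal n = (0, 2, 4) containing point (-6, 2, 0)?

The plane through P with normal n = (a, b, c) satisfies n·(r - P) = 0,
i.e. ax + by + cz = a·x₀ + b·y₀ + c·z₀.
d = 0·(-6) + 2·2 + 4·0
  = 0 + 4 + 0
  = 4
Equation: 2y + 4z = 4

2y + 4z = 4


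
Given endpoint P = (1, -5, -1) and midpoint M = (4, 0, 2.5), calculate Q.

Q = 2M - P
  = (2·4 - 1, 2·0 - (-5), 2·2.5 - (-1))
  = (8 - 1, 0 + 5, 5 + 1)
  = (7, 5, 6)

(7, 5, 6)


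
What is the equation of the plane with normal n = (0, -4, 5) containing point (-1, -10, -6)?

The plane through P with normal n = (a, b, c) satisfies n·(r - P) = 0,
i.e. ax + by + cz = a·x₀ + b·y₀ + c·z₀.
d = 0·(-1) + (-4)·(-10) + 5·(-6)
  = 0 + 40 - 30
  = 10
Equation: -4y + 5z = 10

-4y + 5z = 10


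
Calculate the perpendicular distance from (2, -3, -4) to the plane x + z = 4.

distance = |a·x₀ + b·y₀ + c·z₀ - d| / √(a² + b² + c²)
  = |1·2 + 0·(-3) + 1·(-4) - 4| / √(1² + 0² + 1²)
  = |2 + 0 - 4 - 4| / √(1 + 0 + 1)
  = |-6| / √2
  = 6 / 1.414
  ≈ 4.243

4.243


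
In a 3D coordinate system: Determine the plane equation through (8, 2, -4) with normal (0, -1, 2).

The plane through P with normal n = (a, b, c) satisfies n·(r - P) = 0,
i.e. ax + by + cz = a·x₀ + b·y₀ + c·z₀.
d = 0·8 + (-1)·2 + 2·(-4)
  = 0 - 2 - 8
  = -10
Equation: -y + 2z = -10

-y + 2z = -10


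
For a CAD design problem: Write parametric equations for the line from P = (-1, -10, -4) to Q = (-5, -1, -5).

Direction vector d = Q - P = (-5 + 1, -1 + 10, -5 + 4) = (-4, 9, -1)
Parametric form r = P + t·d:
x = -1 - 4t, y = -10 + 9t, z = -4 - t

x = -1 - 4t, y = -10 + 9t, z = -4 - t


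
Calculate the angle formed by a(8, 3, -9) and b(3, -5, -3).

a·b = 8·3 + 3·(-5) + (-9)·(-3) = 24 - 15 + 27 = 36
|a| = √(8² + 3² + (-9)²) = √154 ≈ 12.41
|b| = √(3² + (-5)² + (-3)²) = √43 ≈ 6.557
cos θ = (a·b)/(|a||b|) = 36/(12.41·6.557) ≈ 0.4424
θ = arccos(0.4424) ≈ 63.74°

63.74°


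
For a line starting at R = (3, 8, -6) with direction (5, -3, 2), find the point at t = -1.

P(t) = R + t·d
  = (3 + 5·(-1), 8 + (-3)·(-1), -6 + 2·(-1))
  = (3 - 5, 8 + 3, -6 - 2)
  = (-2, 11, -8)

(-2, 11, -8)


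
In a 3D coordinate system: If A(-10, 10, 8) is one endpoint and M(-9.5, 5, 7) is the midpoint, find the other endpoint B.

B = 2M - A
  = (2·(-9.5) - (-10), 2·5 - 10, 2·7 - 8)
  = (-19 + 10, 10 - 10, 14 - 8)
  = (-9, 0, 6)

(-9, 0, 6)


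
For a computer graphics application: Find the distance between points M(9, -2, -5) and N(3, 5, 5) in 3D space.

d = √[(x₂-x₁)² + (y₂-y₁)² + (z₂-z₁)²]
  = √[(-6)² + 7² + 10²]
  = √[36 + 49 + 100]
  = √185
  ≈ 13.6

13.6


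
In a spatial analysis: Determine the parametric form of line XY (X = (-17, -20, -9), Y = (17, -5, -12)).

Direction vector d = Y - X = (17 + 17, -5 + 20, -12 + 9) = (34, 15, -3)
Parametric form r = X + t·d:
x = -17 + 34t, y = -20 + 15t, z = -9 - 3t

x = -17 + 34t, y = -20 + 15t, z = -9 - 3t


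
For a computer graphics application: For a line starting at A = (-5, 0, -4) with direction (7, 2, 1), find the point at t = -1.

P(t) = A + t·d
  = (-5 + 7·(-1), 0 + 2·(-1), -4 + 1·(-1))
  = (-5 - 7, 0 - 2, -4 - 1)
  = (-12, -2, -5)

(-12, -2, -5)


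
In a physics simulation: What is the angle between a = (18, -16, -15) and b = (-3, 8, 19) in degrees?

a·b = 18·(-3) + (-16)·8 + (-15)·19 = -54 - 128 - 285 = -467
|a| = √(18² + (-16)² + (-15)²) = √805 ≈ 28.37
|b| = √((-3)² + 8² + 19²) = √434 ≈ 20.83
cos θ = (a·b)/(|a||b|) = -467/(28.37·20.83) ≈ -0.7901
θ = arccos(-0.7901) ≈ 142.2°

142.2°


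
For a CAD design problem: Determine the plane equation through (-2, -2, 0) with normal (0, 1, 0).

The plane through P with normal n = (a, b, c) satisfies n·(r - P) = 0,
i.e. ax + by + cz = a·x₀ + b·y₀ + c·z₀.
d = 0·(-2) + 1·(-2) + 0·0
  = 0 - 2 + 0
  = -2
Equation: y = -2

y = -2
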